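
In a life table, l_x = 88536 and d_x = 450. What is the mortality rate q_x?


q_x = d_x / l_x
= 450 / 88536
= 0.0051


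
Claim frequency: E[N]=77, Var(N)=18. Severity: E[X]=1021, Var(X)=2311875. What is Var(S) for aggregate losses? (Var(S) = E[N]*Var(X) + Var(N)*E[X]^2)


Var(S) = E[N]*Var(X) + Var(N)*E[X]^2
= 77*2311875 + 18*1021^2
= 178014375 + 18763938
= 1.9678e+08


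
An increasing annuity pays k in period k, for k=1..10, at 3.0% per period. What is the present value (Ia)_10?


(Ia)_n = sum_{k=1}^{n} k * v^k, v = 1/(1+i)
v = 0.970874
Sum computed term by term:
(Ia)_10 = 44.839


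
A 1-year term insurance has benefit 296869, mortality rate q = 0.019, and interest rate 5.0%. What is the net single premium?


NSP = benefit * q * v
v = 1/(1+i) = 0.952381
NSP = 296869 * 0.019 * 0.952381
= 5371.9152


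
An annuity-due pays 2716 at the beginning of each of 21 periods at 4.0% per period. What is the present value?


PV_due = PMT * (1-(1+i)^(-n))/i * (1+i)
PV_immediate = 38103.1984
PV_due = 38103.1984 * 1.04
= 39627.3264


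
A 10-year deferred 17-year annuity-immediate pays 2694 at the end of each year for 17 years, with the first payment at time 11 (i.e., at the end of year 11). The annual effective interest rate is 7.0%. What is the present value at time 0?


PV at time 10 of the 17-year annuity-immediate:
a_n = 2694 * (1-(1+0.07)^(-17))/0.07 = 26302.1227
Discount back 10 years to time 0:
PV = 26302.1227 * (1+0.07)^(-10)
= 26302.1227 * 0.508349
= 13370.6655


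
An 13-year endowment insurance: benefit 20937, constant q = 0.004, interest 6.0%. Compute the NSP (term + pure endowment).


Term component = 726.2051
Pure endowment = 13_p_x * v^13 * benefit = 0.94923 * 0.468839 * 20937 = 9317.7189
NSP = 10043.924


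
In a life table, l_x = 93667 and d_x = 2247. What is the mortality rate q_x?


q_x = d_x / l_x
= 2247 / 93667
= 0.024


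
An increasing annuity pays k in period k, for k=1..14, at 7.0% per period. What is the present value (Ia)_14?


(Ia)_n = sum_{k=1}^{n} k * v^k, v = 1/(1+i)
v = 0.934579
Sum computed term by term:
(Ia)_14 = 56.1173


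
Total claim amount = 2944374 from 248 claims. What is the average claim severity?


severity = total / number
= 2944374 / 248
= 11872.4758


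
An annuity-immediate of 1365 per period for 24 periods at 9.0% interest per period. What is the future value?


FV = PMT * ((1+i)^n - 1) / i
= 1365 * ((1.09)^24 - 1) / 0.09
= 1365 * (7.911083 - 1) / 0.09
= 104818.0948


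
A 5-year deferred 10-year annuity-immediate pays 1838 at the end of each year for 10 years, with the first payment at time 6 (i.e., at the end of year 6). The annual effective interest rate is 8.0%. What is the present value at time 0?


PV at time 5 of the 10-year annuity-immediate:
a_n = 1838 * (1-(1+0.08)^(-10))/0.08 = 12333.1296
Discount back 5 years to time 0:
PV = 12333.1296 * (1+0.08)^(-5)
= 12333.1296 * 0.680583
= 8393.7208


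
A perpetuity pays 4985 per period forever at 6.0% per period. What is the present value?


PV = PMT / i
= 4985 / 0.06
= 83083.3333


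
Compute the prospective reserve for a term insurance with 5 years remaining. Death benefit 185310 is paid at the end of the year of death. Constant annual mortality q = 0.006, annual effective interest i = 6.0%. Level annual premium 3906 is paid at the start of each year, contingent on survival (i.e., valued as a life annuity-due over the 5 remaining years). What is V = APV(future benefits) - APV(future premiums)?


v = 1/(1+i) = 0.943396
APV(future benefits) per unit = sum_{k=0}^{4} k_p_x * q * v^(k+1) = 0.02499
APV(future benefits) = 185310 * 0.02499 = 4630.9334
Life annuity-due factor ä_{x:5} = sum_{k=0}^{4} k_p_x * v^k = 4.414935
APV(future premiums) = 3906 * 4.414935 = 17244.7354
V = 4630.9334 - 17244.7354
= -12613.802


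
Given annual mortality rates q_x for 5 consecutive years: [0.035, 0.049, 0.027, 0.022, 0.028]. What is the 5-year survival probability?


p_k = 1 - q_k for each year
Survival = product of (1 - q_k)
= 0.965 * 0.951 * 0.973 * 0.978 * 0.972
= 0.8488


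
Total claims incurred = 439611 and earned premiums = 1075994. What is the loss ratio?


Loss ratio = claims / premiums
= 439611 / 1075994
= 0.4086


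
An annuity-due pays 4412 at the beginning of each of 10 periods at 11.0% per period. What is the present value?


PV_due = PMT * (1-(1+i)^(-n))/i * (1+i)
PV_immediate = 25983.2916
PV_due = 25983.2916 * 1.11
= 28841.4537


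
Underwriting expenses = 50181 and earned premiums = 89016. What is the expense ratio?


Expense ratio = expenses / premiums
= 50181 / 89016
= 0.5637


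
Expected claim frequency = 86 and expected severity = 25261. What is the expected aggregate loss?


E[S] = E[N] * E[X]
= 86 * 25261
= 2.1724e+06


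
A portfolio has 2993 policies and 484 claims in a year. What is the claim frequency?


frequency = claims / policies
= 484 / 2993
= 0.1617


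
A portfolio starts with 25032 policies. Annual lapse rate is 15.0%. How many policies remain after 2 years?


remaining = initial * (1 - lapse)^years
= 25032 * (1 - 0.15)^2
= 25032 * 0.7225
= 18085.62


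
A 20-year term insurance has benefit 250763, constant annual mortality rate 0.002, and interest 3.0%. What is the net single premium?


NSP = benefit * sum_{k=0}^{n-1} k_p_x * q * v^(k+1)
With constant q=0.002, v=0.970874
Sum = 0.029253
NSP = 250763 * 0.029253
= 7335.6874


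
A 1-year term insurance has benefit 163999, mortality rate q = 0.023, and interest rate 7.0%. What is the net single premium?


NSP = benefit * q * v
v = 1/(1+i) = 0.934579
NSP = 163999 * 0.023 * 0.934579
= 3525.2121


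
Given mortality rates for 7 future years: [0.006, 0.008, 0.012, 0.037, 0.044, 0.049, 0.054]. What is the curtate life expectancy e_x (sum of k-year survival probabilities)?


e_x = sum_{k=1}^{n} k_p_x
k_p_x values:
  1_p_x = 0.994
  2_p_x = 0.986048
  3_p_x = 0.974215
  4_p_x = 0.938169
  5_p_x = 0.89689
  6_p_x = 0.852942
  7_p_x = 0.806883
e_x = 6.4491


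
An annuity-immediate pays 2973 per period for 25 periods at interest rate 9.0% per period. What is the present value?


PV = PMT * (1 - (1+i)^(-n)) / i
= 2973 * (1 - (1+0.09)^(-25)) / 0.09
= 2973 * (1 - 0.115968) / 0.09
= 2973 * 9.82258
= 29202.5292


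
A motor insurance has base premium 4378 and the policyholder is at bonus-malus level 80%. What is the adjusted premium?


adjusted = base * BM_level / 100
= 4378 * 80 / 100
= 4378 * 0.8
= 3502.4


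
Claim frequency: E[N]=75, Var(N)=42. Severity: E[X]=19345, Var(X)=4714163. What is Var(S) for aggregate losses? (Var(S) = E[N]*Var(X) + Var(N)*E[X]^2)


Var(S) = E[N]*Var(X) + Var(N)*E[X]^2
= 75*4714163 + 42*19345^2
= 353562225 + 15717619050
= 1.6071e+10


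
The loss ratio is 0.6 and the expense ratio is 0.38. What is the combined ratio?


Combined ratio = loss ratio + expense ratio
= 0.6 + 0.38
= 0.98


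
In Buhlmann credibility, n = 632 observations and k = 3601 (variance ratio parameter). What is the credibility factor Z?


Z = n / (n + k)
= 632 / (632 + 3601)
= 632 / 4233
= 0.1493


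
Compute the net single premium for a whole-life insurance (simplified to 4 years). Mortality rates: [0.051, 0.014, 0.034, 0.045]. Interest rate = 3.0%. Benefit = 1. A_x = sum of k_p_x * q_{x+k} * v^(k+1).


v = 0.970874
Year 0: k_p_x=1.0, q=0.051, term=0.049515
Year 1: k_p_x=0.949, q=0.014, term=0.012523
Year 2: k_p_x=0.935714, q=0.034, term=0.029115
Year 3: k_p_x=0.9039, q=0.045, term=0.03614
A_x = 0.1273


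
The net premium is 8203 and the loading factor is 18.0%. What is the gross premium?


Gross = net * (1 + loading)
= 8203 * (1 + 0.18)
= 8203 * 1.18
= 9679.54


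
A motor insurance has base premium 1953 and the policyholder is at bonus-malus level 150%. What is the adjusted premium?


adjusted = base * BM_level / 100
= 1953 * 150 / 100
= 1953 * 1.5
= 2929.5


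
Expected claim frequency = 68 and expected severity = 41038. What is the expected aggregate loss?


E[S] = E[N] * E[X]
= 68 * 41038
= 2.7906e+06


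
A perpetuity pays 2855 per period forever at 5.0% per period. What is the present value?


PV = PMT / i
= 2855 / 0.05
= 57100.0


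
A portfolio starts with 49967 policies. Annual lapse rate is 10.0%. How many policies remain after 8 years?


remaining = initial * (1 - lapse)^years
= 49967 * (1 - 0.1)^8
= 49967 * 0.430467
= 21509.1551


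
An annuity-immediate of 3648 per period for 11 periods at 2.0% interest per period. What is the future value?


FV = PMT * ((1+i)^n - 1) / i
= 3648 * ((1.02)^11 - 1) / 0.02
= 3648 * (1.243374 - 1) / 0.02
= 44391.4739


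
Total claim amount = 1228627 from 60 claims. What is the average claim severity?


severity = total / number
= 1228627 / 60
= 20477.1167


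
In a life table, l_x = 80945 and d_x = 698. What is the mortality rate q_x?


q_x = d_x / l_x
= 698 / 80945
= 0.0086


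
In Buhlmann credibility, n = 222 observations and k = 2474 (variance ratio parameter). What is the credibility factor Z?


Z = n / (n + k)
= 222 / (222 + 2474)
= 222 / 2696
= 0.0823


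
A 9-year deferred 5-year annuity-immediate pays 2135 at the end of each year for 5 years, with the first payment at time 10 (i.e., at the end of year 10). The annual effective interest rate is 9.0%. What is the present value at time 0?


PV at time 9 of the 5-year annuity-immediate:
a_n = 2135 * (1-(1+0.09)^(-5))/0.09 = 8304.4054
Discount back 9 years to time 0:
PV = 8304.4054 * (1+0.09)^(-9)
= 8304.4054 * 0.460428
= 3823.579


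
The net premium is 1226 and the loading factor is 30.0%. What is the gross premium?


Gross = net * (1 + loading)
= 1226 * (1 + 0.3)
= 1226 * 1.3
= 1593.8


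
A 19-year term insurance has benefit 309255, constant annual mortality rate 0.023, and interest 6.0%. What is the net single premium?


NSP = benefit * sum_{k=0}^{n-1} k_p_x * q * v^(k+1)
With constant q=0.023, v=0.943396
Sum = 0.218246
NSP = 309255 * 0.218246
= 67493.8009


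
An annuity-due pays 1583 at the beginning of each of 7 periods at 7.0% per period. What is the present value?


PV_due = PMT * (1-(1+i)^(-n))/i * (1+i)
PV_immediate = 8531.2451
PV_due = 8531.2451 * 1.07
= 9128.4323


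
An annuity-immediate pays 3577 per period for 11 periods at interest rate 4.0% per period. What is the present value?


PV = PMT * (1 - (1+i)^(-n)) / i
= 3577 * (1 - (1+0.04)^(-11)) / 0.04
= 3577 * (1 - 0.649581) / 0.04
= 3577 * 8.760477
= 31336.2252


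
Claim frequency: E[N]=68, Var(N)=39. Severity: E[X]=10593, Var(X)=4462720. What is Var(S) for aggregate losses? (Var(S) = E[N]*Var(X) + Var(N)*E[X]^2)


Var(S) = E[N]*Var(X) + Var(N)*E[X]^2
= 68*4462720 + 39*10593^2
= 303464960 + 4376254311
= 4.6797e+09


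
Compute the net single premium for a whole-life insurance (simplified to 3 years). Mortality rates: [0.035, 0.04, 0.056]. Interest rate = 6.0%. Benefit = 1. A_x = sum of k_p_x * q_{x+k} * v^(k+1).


v = 0.943396
Year 0: k_p_x=1.0, q=0.035, term=0.033019
Year 1: k_p_x=0.965, q=0.04, term=0.034354
Year 2: k_p_x=0.9264, q=0.056, term=0.043558
A_x = 0.1109


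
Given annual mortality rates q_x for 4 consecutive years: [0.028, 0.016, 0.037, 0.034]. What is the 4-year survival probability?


p_k = 1 - q_k for each year
Survival = product of (1 - q_k)
= 0.972 * 0.984 * 0.963 * 0.966
= 0.8897


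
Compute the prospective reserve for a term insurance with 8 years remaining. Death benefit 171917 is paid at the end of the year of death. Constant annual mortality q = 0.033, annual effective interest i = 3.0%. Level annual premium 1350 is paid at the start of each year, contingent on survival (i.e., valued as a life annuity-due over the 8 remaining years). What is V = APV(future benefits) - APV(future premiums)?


v = 1/(1+i) = 0.970874
APV(future benefits) per unit = sum_{k=0}^{7} k_p_x * q * v^(k+1) = 0.207664
APV(future benefits) = 171917 * 0.207664 = 35700.9283
Life annuity-due factor ä_{x:8} = sum_{k=0}^{7} k_p_x * v^k = 6.481626
APV(future premiums) = 1350 * 6.481626 = 8750.1951
V = 35700.9283 - 8750.1951
= 26950.7332


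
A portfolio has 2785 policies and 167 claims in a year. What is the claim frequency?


frequency = claims / policies
= 167 / 2785
= 0.06


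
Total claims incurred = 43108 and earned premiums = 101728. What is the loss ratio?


Loss ratio = claims / premiums
= 43108 / 101728
= 0.4238


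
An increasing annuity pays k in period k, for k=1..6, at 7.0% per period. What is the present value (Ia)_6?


(Ia)_n = sum_{k=1}^{n} k * v^k, v = 1/(1+i)
v = 0.934579
Sum computed term by term:
(Ia)_6 = 15.7449


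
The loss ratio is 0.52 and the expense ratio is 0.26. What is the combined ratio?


Combined ratio = loss ratio + expense ratio
= 0.52 + 0.26
= 0.78


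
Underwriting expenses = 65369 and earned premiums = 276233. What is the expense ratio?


Expense ratio = expenses / premiums
= 65369 / 276233
= 0.2366


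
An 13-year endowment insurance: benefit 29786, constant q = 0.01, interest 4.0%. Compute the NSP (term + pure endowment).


Term component = 2817.658
Pure endowment = 13_p_x * v^13 * benefit = 0.877521 * 0.600574 * 29786 = 15697.7101
NSP = 18515.3681


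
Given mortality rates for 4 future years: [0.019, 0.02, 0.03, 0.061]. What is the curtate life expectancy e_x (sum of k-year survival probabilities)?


e_x = sum_{k=1}^{n} k_p_x
k_p_x values:
  1_p_x = 0.981
  2_p_x = 0.96138
  3_p_x = 0.932539
  4_p_x = 0.875654
e_x = 3.7506


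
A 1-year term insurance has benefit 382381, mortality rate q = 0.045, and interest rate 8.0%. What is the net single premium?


NSP = benefit * q * v
v = 1/(1+i) = 0.925926
NSP = 382381 * 0.045 * 0.925926
= 15932.5417


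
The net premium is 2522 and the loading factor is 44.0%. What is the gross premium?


Gross = net * (1 + loading)
= 2522 * (1 + 0.44)
= 2522 * 1.44
= 3631.68


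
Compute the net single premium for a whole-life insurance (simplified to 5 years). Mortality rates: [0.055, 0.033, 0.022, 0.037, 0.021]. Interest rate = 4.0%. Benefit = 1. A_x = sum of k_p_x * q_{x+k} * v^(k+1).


v = 0.961538
Year 0: k_p_x=1.0, q=0.055, term=0.052885
Year 1: k_p_x=0.945, q=0.033, term=0.028832
Year 2: k_p_x=0.913815, q=0.022, term=0.017872
Year 3: k_p_x=0.893711, q=0.037, term=0.028266
Year 4: k_p_x=0.860644, q=0.021, term=0.014855
A_x = 0.1427


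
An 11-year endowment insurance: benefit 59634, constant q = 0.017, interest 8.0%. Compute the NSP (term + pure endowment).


Term component = 6739.4004
Pure endowment = 11_p_x * v^11 * benefit = 0.828111 * 0.428883 * 59634 = 21179.7743
NSP = 27919.1746


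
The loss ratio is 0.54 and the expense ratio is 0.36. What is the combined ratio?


Combined ratio = loss ratio + expense ratio
= 0.54 + 0.36
= 0.9


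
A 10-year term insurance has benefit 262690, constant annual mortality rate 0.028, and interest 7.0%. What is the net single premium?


NSP = benefit * sum_{k=0}^{n-1} k_p_x * q * v^(k+1)
With constant q=0.028, v=0.934579
Sum = 0.17638
NSP = 262690 * 0.17638
= 46333.232


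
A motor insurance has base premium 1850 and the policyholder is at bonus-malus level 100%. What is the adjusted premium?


adjusted = base * BM_level / 100
= 1850 * 100 / 100
= 1850 * 1.0
= 1850.0


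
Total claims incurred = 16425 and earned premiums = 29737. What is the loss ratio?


Loss ratio = claims / premiums
= 16425 / 29737
= 0.5523


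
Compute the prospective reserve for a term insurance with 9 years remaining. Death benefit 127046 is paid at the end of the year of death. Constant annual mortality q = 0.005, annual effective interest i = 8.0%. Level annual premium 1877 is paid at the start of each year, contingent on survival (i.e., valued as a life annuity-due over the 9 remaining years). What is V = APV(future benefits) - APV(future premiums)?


v = 1/(1+i) = 0.925926
APV(future benefits) per unit = sum_{k=0}^{8} k_p_x * q * v^(k+1) = 0.030695
APV(future benefits) = 127046 * 0.030695 = 3899.6936
Life annuity-due factor ä_{x:9} = sum_{k=0}^{8} k_p_x * v^k = 6.630148
APV(future premiums) = 1877 * 6.630148 = 12444.7883
V = 3899.6936 - 12444.7883
= -8545.0947


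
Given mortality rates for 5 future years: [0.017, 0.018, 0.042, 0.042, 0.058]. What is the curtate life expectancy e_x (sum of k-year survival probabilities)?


e_x = sum_{k=1}^{n} k_p_x
k_p_x values:
  1_p_x = 0.983
  2_p_x = 0.965306
  3_p_x = 0.924763
  4_p_x = 0.885923
  5_p_x = 0.83454
e_x = 4.5935


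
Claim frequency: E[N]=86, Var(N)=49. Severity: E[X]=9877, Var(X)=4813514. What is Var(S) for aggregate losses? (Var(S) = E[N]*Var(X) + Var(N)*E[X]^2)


Var(S) = E[N]*Var(X) + Var(N)*E[X]^2
= 86*4813514 + 49*9877^2
= 413962204 + 4780201321
= 5.1942e+09


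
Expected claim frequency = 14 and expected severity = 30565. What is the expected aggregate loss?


E[S] = E[N] * E[X]
= 14 * 30565
= 427910


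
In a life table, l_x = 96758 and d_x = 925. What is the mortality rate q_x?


q_x = d_x / l_x
= 925 / 96758
= 0.0096


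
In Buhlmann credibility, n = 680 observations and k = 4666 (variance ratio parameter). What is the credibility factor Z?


Z = n / (n + k)
= 680 / (680 + 4666)
= 680 / 5346
= 0.1272


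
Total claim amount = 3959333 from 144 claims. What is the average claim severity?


severity = total / number
= 3959333 / 144
= 27495.3681


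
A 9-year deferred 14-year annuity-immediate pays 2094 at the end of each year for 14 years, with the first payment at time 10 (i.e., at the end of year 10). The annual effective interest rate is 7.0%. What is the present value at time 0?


PV at time 9 of the 14-year annuity-immediate:
a_n = 2094 * (1-(1+0.07)^(-14))/0.07 = 18313.01
Discount back 9 years to time 0:
PV = 18313.01 * (1+0.07)^(-9)
= 18313.01 * 0.543934
= 9961.064


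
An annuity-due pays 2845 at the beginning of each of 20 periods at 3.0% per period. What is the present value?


PV_due = PMT * (1-(1+i)^(-n))/i * (1+i)
PV_immediate = 42326.416
PV_due = 42326.416 * 1.03
= 43596.2085


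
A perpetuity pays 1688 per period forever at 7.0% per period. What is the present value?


PV = PMT / i
= 1688 / 0.07
= 24114.2857


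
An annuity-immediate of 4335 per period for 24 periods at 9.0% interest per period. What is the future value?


FV = PMT * ((1+i)^n - 1) / i
= 4335 * ((1.09)^24 - 1) / 0.09
= 4335 * (7.911083 - 1) / 0.09
= 332883.8396


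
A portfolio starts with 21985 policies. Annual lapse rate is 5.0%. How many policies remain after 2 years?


remaining = initial * (1 - lapse)^years
= 21985 * (1 - 0.05)^2
= 21985 * 0.9025
= 19841.4625


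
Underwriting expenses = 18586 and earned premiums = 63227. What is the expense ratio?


Expense ratio = expenses / premiums
= 18586 / 63227
= 0.294


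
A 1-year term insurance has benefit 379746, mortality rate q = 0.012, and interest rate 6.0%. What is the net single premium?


NSP = benefit * q * v
v = 1/(1+i) = 0.943396
NSP = 379746 * 0.012 * 0.943396
= 4299.0113


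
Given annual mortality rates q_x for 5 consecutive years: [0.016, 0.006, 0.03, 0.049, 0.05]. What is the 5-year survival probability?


p_k = 1 - q_k for each year
Survival = product of (1 - q_k)
= 0.984 * 0.994 * 0.97 * 0.951 * 0.95
= 0.8572


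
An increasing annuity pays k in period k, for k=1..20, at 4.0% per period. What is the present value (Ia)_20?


(Ia)_n = sum_{k=1}^{n} k * v^k, v = 1/(1+i)
v = 0.961538
Sum computed term by term:
(Ia)_20 = 125.155


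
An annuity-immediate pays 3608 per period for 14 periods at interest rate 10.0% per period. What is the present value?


PV = PMT * (1 - (1+i)^(-n)) / i
= 3608 * (1 - (1+0.1)^(-14)) / 0.1
= 3608 * (1 - 0.263331) / 0.1
= 3608 * 7.366687
= 26579.0083


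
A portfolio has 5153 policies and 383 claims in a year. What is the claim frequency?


frequency = claims / policies
= 383 / 5153
= 0.0743


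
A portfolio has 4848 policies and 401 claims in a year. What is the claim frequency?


frequency = claims / policies
= 401 / 4848
= 0.0827


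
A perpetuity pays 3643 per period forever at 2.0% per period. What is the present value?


PV = PMT / i
= 3643 / 0.02
= 182150.0


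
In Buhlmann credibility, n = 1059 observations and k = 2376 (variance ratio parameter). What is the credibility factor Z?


Z = n / (n + k)
= 1059 / (1059 + 2376)
= 1059 / 3435
= 0.3083


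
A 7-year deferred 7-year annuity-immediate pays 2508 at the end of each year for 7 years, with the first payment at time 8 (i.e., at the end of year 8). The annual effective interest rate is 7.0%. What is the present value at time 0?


PV at time 7 of the 7-year annuity-immediate:
a_n = 2508 * (1-(1+0.07)^(-7))/0.07 = 13516.3378
Discount back 7 years to time 0:
PV = 13516.3378 * (1+0.07)^(-7)
= 13516.3378 * 0.62275
= 8417.2959


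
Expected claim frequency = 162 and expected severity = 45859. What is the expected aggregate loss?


E[S] = E[N] * E[X]
= 162 * 45859
= 7.4292e+06


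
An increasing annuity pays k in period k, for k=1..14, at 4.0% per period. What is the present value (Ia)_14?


(Ia)_n = sum_{k=1}^{n} k * v^k, v = 1/(1+i)
v = 0.961538
Sum computed term by term:
(Ia)_14 = 72.5249


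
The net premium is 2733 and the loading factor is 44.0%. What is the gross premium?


Gross = net * (1 + loading)
= 2733 * (1 + 0.44)
= 2733 * 1.44
= 3935.52


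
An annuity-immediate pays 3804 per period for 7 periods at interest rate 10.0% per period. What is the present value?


PV = PMT * (1 - (1+i)^(-n)) / i
= 3804 * (1 - (1+0.1)^(-7)) / 0.1
= 3804 * (1 - 0.513158) / 0.1
= 3804 * 4.868419
= 18519.4652


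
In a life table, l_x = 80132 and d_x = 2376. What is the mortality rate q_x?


q_x = d_x / l_x
= 2376 / 80132
= 0.0297


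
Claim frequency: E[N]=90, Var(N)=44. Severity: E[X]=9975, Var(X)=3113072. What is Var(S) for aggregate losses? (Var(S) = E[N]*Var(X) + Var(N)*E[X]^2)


Var(S) = E[N]*Var(X) + Var(N)*E[X]^2
= 90*3113072 + 44*9975^2
= 280176480 + 4378027500
= 4.6582e+09


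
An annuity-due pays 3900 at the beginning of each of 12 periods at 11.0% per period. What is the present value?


PV_due = PMT * (1-(1+i)^(-n))/i * (1+i)
PV_immediate = 25320.189
PV_due = 25320.189 * 1.11
= 28105.4098


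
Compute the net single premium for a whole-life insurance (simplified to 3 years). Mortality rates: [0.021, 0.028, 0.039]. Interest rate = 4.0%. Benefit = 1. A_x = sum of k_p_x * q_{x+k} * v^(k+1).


v = 0.961538
Year 0: k_p_x=1.0, q=0.021, term=0.020192
Year 1: k_p_x=0.979, q=0.028, term=0.025344
Year 2: k_p_x=0.951588, q=0.039, term=0.032992
A_x = 0.0785


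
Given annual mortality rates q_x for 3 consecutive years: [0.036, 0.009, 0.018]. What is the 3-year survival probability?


p_k = 1 - q_k for each year
Survival = product of (1 - q_k)
= 0.964 * 0.991 * 0.982
= 0.9381


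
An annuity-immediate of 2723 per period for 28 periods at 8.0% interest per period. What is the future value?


FV = PMT * ((1+i)^n - 1) / i
= 2723 * ((1.08)^28 - 1) / 0.08
= 2723 * (8.627106 - 1) / 0.08
= 259607.6336


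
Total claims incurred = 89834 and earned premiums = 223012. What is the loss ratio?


Loss ratio = claims / premiums
= 89834 / 223012
= 0.4028


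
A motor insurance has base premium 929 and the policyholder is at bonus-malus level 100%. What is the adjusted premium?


adjusted = base * BM_level / 100
= 929 * 100 / 100
= 929 * 1.0
= 929.0


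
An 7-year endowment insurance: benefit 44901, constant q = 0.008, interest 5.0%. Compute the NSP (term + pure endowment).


Term component = 2032.4627
Pure endowment = 7_p_x * v^7 * benefit = 0.945326 * 0.710681 * 44901 = 30165.6456
NSP = 32198.1083


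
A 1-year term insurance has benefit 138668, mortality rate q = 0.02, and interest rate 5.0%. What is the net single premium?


NSP = benefit * q * v
v = 1/(1+i) = 0.952381
NSP = 138668 * 0.02 * 0.952381
= 2641.2952


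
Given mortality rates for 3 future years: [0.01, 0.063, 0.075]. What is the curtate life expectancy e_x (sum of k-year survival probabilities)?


e_x = sum_{k=1}^{n} k_p_x
k_p_x values:
  1_p_x = 0.99
  2_p_x = 0.92763
  3_p_x = 0.858058
e_x = 2.7757


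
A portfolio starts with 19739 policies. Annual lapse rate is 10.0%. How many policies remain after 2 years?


remaining = initial * (1 - lapse)^years
= 19739 * (1 - 0.1)^2
= 19739 * 0.81
= 15988.59


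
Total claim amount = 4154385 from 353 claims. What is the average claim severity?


severity = total / number
= 4154385 / 353
= 11768.796


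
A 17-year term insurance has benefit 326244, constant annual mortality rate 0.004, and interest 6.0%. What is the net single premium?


NSP = benefit * sum_{k=0}^{n-1} k_p_x * q * v^(k+1)
With constant q=0.004, v=0.943396
Sum = 0.040819
NSP = 326244 * 0.040819
= 13316.795


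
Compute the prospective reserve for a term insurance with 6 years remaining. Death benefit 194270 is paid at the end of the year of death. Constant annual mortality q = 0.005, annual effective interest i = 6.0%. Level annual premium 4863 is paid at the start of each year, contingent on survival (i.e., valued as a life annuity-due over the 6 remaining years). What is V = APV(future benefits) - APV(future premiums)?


v = 1/(1+i) = 0.943396
APV(future benefits) per unit = sum_{k=0}^{5} k_p_x * q * v^(k+1) = 0.024302
APV(future benefits) = 194270 * 0.024302 = 4721.1446
Life annuity-due factor ä_{x:6} = sum_{k=0}^{5} k_p_x * v^k = 5.152019
APV(future premiums) = 4863 * 5.152019 = 25054.2667
V = 4721.1446 - 25054.2667
= -20333.122


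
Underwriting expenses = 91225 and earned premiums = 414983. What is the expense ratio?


Expense ratio = expenses / premiums
= 91225 / 414983
= 0.2198


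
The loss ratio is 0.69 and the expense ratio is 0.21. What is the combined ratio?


Combined ratio = loss ratio + expense ratio
= 0.69 + 0.21
= 0.9


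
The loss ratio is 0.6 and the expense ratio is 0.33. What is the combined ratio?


Combined ratio = loss ratio + expense ratio
= 0.6 + 0.33
= 0.93


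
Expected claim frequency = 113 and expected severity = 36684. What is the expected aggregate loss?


E[S] = E[N] * E[X]
= 113 * 36684
= 4.1453e+06


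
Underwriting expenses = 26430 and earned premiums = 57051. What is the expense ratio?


Expense ratio = expenses / premiums
= 26430 / 57051
= 0.4633


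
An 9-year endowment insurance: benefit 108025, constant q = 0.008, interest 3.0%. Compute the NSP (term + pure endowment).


Term component = 6527.7124
Pure endowment = 9_p_x * v^9 * benefit = 0.930262 * 0.766417 * 108025 = 77018.3663
NSP = 83546.0786


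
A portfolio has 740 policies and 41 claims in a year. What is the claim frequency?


frequency = claims / policies
= 41 / 740
= 0.0554


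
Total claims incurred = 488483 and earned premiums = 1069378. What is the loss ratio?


Loss ratio = claims / premiums
= 488483 / 1069378
= 0.4568


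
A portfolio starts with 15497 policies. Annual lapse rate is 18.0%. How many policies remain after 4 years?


remaining = initial * (1 - lapse)^years
= 15497 * (1 - 0.18)^4
= 15497 * 0.452122
= 7006.5309


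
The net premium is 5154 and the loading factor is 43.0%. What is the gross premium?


Gross = net * (1 + loading)
= 5154 * (1 + 0.43)
= 5154 * 1.43
= 7370.22


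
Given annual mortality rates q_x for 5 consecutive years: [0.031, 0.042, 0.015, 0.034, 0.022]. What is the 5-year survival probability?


p_k = 1 - q_k for each year
Survival = product of (1 - q_k)
= 0.969 * 0.958 * 0.985 * 0.966 * 0.978
= 0.8639


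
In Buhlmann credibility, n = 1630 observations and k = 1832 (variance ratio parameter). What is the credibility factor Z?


Z = n / (n + k)
= 1630 / (1630 + 1832)
= 1630 / 3462
= 0.4708


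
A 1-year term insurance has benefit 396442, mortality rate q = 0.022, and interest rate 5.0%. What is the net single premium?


NSP = benefit * q * v
v = 1/(1+i) = 0.952381
NSP = 396442 * 0.022 * 0.952381
= 8306.4038


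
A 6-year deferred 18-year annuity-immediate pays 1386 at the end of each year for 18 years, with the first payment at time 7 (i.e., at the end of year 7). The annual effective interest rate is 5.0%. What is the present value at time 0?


PV at time 6 of the 18-year annuity-immediate:
a_n = 1386 * (1-(1+0.05)^(-18))/0.05 = 16201.7674
Discount back 6 years to time 0:
PV = 16201.7674 * (1+0.05)^(-6)
= 16201.7674 * 0.746215
= 12090.0083


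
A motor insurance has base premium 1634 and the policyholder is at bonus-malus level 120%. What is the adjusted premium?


adjusted = base * BM_level / 100
= 1634 * 120 / 100
= 1634 * 1.2
= 1960.8


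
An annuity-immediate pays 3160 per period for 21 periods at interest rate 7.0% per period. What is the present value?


PV = PMT * (1 - (1+i)^(-n)) / i
= 3160 * (1 - (1+0.07)^(-21)) / 0.07
= 3160 * (1 - 0.241513) / 0.07
= 3160 * 10.835527
= 34240.2664


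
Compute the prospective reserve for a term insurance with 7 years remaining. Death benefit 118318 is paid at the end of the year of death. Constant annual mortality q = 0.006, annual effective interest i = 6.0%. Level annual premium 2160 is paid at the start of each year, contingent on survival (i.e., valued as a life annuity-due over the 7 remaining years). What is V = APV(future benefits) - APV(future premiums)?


v = 1/(1+i) = 0.943396
APV(future benefits) per unit = sum_{k=0}^{6} k_p_x * q * v^(k+1) = 0.032943
APV(future benefits) = 118318 * 0.032943 = 3897.7983
Life annuity-due factor ä_{x:7} = sum_{k=0}^{6} k_p_x * v^k = 5.820002
APV(future premiums) = 2160 * 5.820002 = 12571.2049
V = 3897.7983 - 12571.2049
= -8673.4066


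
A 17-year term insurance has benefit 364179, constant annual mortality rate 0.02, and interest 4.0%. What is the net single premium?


NSP = benefit * sum_{k=0}^{n-1} k_p_x * q * v^(k+1)
With constant q=0.02, v=0.961538
Sum = 0.211951
NSP = 364179 * 0.211951
= 77188.1254


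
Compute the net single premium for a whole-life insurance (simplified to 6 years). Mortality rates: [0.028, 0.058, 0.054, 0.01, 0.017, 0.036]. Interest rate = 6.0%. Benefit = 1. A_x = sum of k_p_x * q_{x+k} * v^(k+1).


v = 0.943396
Year 0: k_p_x=1.0, q=0.028, term=0.026415
Year 1: k_p_x=0.972, q=0.058, term=0.050174
Year 2: k_p_x=0.915624, q=0.054, term=0.041514
Year 3: k_p_x=0.86618, q=0.01, term=0.006861
Year 4: k_p_x=0.857519, q=0.017, term=0.010893
Year 5: k_p_x=0.842941, q=0.036, term=0.021393
A_x = 0.1573


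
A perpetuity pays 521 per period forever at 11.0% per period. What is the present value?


PV = PMT / i
= 521 / 0.11
= 4736.3636


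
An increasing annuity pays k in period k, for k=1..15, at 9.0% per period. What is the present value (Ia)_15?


(Ia)_n = sum_{k=1}^{n} k * v^k, v = 1/(1+i)
v = 0.917431
Sum computed term by term:
(Ia)_15 = 51.8676


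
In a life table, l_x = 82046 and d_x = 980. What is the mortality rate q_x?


q_x = d_x / l_x
= 980 / 82046
= 0.0119


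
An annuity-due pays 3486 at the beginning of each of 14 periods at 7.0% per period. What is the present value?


PV_due = PMT * (1-(1+i)^(-n))/i * (1+i)
PV_immediate = 30486.7014
PV_due = 30486.7014 * 1.07
= 32620.7705


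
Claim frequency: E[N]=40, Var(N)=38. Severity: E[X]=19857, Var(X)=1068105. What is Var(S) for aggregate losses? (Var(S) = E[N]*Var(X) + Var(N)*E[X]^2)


Var(S) = E[N]*Var(X) + Var(N)*E[X]^2
= 40*1068105 + 38*19857^2
= 42724200 + 14983417062
= 1.5026e+10


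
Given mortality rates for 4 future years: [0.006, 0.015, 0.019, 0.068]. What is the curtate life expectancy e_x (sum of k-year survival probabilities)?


e_x = sum_{k=1}^{n} k_p_x
k_p_x values:
  1_p_x = 0.994
  2_p_x = 0.97909
  3_p_x = 0.960487
  4_p_x = 0.895174
e_x = 3.8288


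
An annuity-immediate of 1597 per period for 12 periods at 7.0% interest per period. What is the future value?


FV = PMT * ((1+i)^n - 1) / i
= 1597 * ((1.07)^12 - 1) / 0.07
= 1597 * (2.252192 - 1) / 0.07
= 28567.8567


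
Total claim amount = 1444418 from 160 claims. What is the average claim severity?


severity = total / number
= 1444418 / 160
= 9027.6125


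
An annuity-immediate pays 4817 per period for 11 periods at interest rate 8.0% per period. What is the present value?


PV = PMT * (1 - (1+i)^(-n)) / i
= 4817 * (1 - (1+0.08)^(-11)) / 0.08
= 4817 * (1 - 0.428883) / 0.08
= 4817 * 7.138964
= 34388.3908


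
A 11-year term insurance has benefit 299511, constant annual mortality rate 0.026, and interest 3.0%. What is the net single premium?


NSP = benefit * sum_{k=0}^{n-1} k_p_x * q * v^(k+1)
With constant q=0.026, v=0.970874
Sum = 0.213256
NSP = 299511 * 0.213256
= 63872.6489


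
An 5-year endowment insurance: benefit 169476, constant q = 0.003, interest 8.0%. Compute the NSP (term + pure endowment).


Term component = 2018.7929
Pure endowment = 5_p_x * v^5 * benefit = 0.98509 * 0.680583 * 169476 = 113622.7299
NSP = 115641.5228


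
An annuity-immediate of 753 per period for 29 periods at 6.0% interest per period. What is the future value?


FV = PMT * ((1+i)^n - 1) / i
= 753 * ((1.06)^29 - 1) / 0.06
= 753 * (5.418388 - 1) / 0.06
= 55450.7681


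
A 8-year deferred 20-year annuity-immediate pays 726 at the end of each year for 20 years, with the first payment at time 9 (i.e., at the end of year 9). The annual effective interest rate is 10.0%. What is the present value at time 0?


PV at time 8 of the 20-year annuity-immediate:
a_n = 726 * (1-(1+0.1)^(-20))/0.1 = 6180.8473
Discount back 8 years to time 0:
PV = 6180.8473 * (1+0.1)^(-8)
= 6180.8473 * 0.466507
= 2883.4109


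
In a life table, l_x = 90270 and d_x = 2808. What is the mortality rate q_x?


q_x = d_x / l_x
= 2808 / 90270
= 0.0311


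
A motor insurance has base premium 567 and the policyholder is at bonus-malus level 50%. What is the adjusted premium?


adjusted = base * BM_level / 100
= 567 * 50 / 100
= 567 * 0.5
= 283.5


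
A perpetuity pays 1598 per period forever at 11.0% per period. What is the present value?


PV = PMT / i
= 1598 / 0.11
= 14527.2727


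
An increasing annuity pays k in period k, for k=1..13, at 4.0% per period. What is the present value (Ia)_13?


(Ia)_n = sum_{k=1}^{n} k * v^k, v = 1/(1+i)
v = 0.961538
Sum computed term by term:
(Ia)_13 = 64.4403


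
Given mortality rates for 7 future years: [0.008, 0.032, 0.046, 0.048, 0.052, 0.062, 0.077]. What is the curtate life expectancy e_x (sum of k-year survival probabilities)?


e_x = sum_{k=1}^{n} k_p_x
k_p_x values:
  1_p_x = 0.992
  2_p_x = 0.960256
  3_p_x = 0.916084
  4_p_x = 0.872112
  5_p_x = 0.826762
  6_p_x = 0.775503
  7_p_x = 0.715789
e_x = 6.0585


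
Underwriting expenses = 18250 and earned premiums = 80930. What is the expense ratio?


Expense ratio = expenses / premiums
= 18250 / 80930
= 0.2255


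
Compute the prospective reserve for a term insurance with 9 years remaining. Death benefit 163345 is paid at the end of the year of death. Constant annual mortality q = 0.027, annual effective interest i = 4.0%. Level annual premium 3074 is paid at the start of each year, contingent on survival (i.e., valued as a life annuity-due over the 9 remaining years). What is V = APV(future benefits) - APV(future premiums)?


v = 1/(1+i) = 0.961538
APV(future benefits) per unit = sum_{k=0}^{8} k_p_x * q * v^(k+1) = 0.181673
APV(future benefits) = 163345 * 0.181673 = 29675.4294
Life annuity-due factor ä_{x:9} = sum_{k=0}^{8} k_p_x * v^k = 6.997787
APV(future premiums) = 3074 * 6.997787 = 21511.1983
V = 29675.4294 - 21511.1983
= 8164.231


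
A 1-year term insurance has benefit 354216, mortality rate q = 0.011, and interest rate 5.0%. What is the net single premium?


NSP = benefit * q * v
v = 1/(1+i) = 0.952381
NSP = 354216 * 0.011 * 0.952381
= 3710.8343


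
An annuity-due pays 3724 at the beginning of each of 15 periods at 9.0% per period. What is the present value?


PV_due = PMT * (1-(1+i)^(-n))/i * (1+i)
PV_immediate = 30018.0037
PV_due = 30018.0037 * 1.09
= 32719.624


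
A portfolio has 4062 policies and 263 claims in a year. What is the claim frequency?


frequency = claims / policies
= 263 / 4062
= 0.0647


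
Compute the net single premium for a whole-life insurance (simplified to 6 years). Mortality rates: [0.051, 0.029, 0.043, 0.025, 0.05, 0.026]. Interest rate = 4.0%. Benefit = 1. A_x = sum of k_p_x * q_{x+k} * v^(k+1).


v = 0.961538
Year 0: k_p_x=1.0, q=0.051, term=0.049038
Year 1: k_p_x=0.949, q=0.029, term=0.025445
Year 2: k_p_x=0.921479, q=0.043, term=0.035225
Year 3: k_p_x=0.881855, q=0.025, term=0.018845
Year 4: k_p_x=0.859809, q=0.05, term=0.035335
Year 5: k_p_x=0.816819, q=0.026, term=0.016784
A_x = 0.1807


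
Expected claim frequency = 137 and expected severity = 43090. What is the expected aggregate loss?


E[S] = E[N] * E[X]
= 137 * 43090
= 5.9033e+06


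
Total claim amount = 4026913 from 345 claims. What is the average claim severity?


severity = total / number
= 4026913 / 345
= 11672.2116


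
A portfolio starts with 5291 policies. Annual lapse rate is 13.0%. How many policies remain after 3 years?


remaining = initial * (1 - lapse)^years
= 5291 * (1 - 0.13)^3
= 5291 * 0.658503
= 3484.1394


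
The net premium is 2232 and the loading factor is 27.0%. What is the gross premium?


Gross = net * (1 + loading)
= 2232 * (1 + 0.27)
= 2232 * 1.27
= 2834.64


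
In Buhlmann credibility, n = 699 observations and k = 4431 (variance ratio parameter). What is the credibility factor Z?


Z = n / (n + k)
= 699 / (699 + 4431)
= 699 / 5130
= 0.1363


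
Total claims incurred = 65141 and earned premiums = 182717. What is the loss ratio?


Loss ratio = claims / premiums
= 65141 / 182717
= 0.3565


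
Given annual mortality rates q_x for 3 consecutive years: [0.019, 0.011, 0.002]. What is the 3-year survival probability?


p_k = 1 - q_k for each year
Survival = product of (1 - q_k)
= 0.981 * 0.989 * 0.998
= 0.9683


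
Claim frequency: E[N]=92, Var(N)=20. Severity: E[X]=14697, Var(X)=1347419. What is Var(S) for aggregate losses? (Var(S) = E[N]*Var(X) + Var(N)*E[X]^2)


Var(S) = E[N]*Var(X) + Var(N)*E[X]^2
= 92*1347419 + 20*14697^2
= 123962548 + 4320036180
= 4.4440e+09


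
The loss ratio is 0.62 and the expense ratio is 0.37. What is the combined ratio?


Combined ratio = loss ratio + expense ratio
= 0.62 + 0.37
= 0.99


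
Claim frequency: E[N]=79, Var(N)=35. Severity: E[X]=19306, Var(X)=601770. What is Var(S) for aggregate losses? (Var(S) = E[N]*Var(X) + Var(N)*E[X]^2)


Var(S) = E[N]*Var(X) + Var(N)*E[X]^2
= 79*601770 + 35*19306^2
= 47539830 + 13045257260
= 1.3093e+10


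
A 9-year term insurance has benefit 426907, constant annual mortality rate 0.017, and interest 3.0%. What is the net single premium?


NSP = benefit * sum_{k=0}^{n-1} k_p_x * q * v^(k+1)
With constant q=0.017, v=0.970874
Sum = 0.124129
NSP = 426907 * 0.124129
= 52991.4488


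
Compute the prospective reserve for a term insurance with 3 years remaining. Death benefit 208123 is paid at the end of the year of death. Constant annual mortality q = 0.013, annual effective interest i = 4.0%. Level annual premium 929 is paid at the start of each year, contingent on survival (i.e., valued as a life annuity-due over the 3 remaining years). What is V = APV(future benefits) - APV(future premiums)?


v = 1/(1+i) = 0.961538
APV(future benefits) per unit = sum_{k=0}^{2} k_p_x * q * v^(k+1) = 0.035621
APV(future benefits) = 208123 * 0.035621 = 7413.6338
Life annuity-due factor ä_{x:3} = sum_{k=0}^{2} k_p_x * v^k = 2.849712
APV(future premiums) = 929 * 2.849712 = 2647.3829
V = 7413.6338 - 2647.3829
= 4766.251


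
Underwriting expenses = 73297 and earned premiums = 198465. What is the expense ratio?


Expense ratio = expenses / premiums
= 73297 / 198465
= 0.3693
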